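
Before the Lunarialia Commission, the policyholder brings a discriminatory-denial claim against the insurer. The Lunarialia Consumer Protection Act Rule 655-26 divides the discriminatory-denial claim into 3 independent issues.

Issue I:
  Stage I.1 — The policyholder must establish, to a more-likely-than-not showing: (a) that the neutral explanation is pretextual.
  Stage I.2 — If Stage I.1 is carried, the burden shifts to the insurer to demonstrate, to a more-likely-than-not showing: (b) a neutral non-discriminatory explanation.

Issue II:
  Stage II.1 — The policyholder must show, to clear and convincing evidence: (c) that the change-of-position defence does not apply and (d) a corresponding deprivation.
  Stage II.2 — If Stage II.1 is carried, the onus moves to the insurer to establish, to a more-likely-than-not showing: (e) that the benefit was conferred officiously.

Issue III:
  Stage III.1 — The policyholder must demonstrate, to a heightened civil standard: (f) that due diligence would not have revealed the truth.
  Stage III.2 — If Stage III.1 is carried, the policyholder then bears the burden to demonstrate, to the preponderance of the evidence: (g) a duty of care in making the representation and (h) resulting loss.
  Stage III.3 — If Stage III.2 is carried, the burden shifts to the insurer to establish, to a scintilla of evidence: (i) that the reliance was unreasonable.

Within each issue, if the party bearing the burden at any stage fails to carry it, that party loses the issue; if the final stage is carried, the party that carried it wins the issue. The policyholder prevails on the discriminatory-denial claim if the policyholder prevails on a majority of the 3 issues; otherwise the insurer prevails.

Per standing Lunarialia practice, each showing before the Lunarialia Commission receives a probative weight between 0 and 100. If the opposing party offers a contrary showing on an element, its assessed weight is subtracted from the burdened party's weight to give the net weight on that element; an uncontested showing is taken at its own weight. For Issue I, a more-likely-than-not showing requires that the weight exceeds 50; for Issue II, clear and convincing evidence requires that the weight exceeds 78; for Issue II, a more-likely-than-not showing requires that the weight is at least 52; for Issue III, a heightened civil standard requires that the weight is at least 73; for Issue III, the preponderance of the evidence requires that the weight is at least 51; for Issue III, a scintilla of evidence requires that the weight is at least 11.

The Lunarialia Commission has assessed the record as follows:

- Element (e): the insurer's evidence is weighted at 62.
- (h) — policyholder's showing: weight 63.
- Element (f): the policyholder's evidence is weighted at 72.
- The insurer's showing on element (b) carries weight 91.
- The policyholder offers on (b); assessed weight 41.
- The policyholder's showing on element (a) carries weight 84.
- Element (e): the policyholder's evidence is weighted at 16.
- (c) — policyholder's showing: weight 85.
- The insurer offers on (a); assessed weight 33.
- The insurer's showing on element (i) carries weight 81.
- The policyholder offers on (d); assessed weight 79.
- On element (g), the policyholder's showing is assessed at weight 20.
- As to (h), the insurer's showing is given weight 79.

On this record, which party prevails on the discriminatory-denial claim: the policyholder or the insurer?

— Issue I —
Stage I.1 (policyholder, a more-likely-than-not showing, weight exceeds 50): (a) net 84−33=51 > 50 — meets.
  Stage I.1 carried; the burden shifts to the insurer.
Stage I.2 (insurer, a more-likely-than-not showing, weight exceeds 50): (b) net 91−41=50 ≤ 50 — fails.
  Not every element is met, so the insurer fails to carry Stage I.2.
The analysis ends at Stage I.2; the policyholder prevails on this issue.
— Issue II —
At Stage II.1 the policyholder must meet clear and convincing evidence (weight exceeds 78): on (c) the weight is 85, which does exceed 78, so (c) meets the standard; on (d) the weight is 79, > 78, so (d) meets the standard.
  Stage II.1 carried; the burden shifts to the insurer.
At Stage II.2 the insurer must meet a more-likely-than-not showing (weight is at least 52): on (e) the weight is 62 less the opposing 16 gives net 46, < 52, so (e) does not meet the standard.
  The insurer does not carry Stage II.2.
The analysis ends at Stage II.2; the policyholder prevails on this issue.
— Issue III —
Stage III.1 — burden on policyholder; standard: a heightened civil standard (weight is at least 73).
    (f): 72 < 73 [not met]
  Stage III.1 not carried; the policyholder fails its burden.
The analysis ends at Stage III.1; the insurer prevails on this issue.
Per-issue: Issue I → policyholder; Issue II → policyholder; Issue III → insurer. The policyholder must prevail on a majority of issues; overall, the policyholder prevails.

policyholder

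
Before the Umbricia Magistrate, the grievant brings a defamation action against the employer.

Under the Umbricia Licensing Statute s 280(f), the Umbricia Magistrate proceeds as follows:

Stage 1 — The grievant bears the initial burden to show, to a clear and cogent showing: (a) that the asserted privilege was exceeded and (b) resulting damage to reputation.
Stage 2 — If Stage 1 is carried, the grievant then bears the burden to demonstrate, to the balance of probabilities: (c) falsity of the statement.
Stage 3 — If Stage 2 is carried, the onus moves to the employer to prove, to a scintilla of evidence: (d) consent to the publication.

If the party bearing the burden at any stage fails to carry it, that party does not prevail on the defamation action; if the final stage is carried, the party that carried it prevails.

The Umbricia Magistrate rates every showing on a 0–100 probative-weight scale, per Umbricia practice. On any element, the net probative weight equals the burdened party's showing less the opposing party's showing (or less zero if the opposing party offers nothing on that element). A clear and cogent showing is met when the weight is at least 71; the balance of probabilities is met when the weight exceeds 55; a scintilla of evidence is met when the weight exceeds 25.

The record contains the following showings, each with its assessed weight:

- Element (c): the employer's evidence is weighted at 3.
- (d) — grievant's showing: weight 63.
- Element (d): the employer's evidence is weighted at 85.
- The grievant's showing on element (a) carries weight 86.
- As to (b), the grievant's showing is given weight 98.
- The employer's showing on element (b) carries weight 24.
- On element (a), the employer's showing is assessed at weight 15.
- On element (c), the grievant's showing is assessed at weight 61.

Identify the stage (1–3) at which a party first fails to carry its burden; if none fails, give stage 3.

stage 3

Stage 1 (grievant, a clear and cogent showing, weight is at least 71): (a) net 86−15=71 ≥ 71 — meets; (b) net 98−24=74 ≥ 71 — meets.
  Stage 1 carried; the burden remains with the grievant.
Stage 2 (grievant, the balance of probabilities, weight exceeds 55): (c) net 61−3=58 > 55 — meets.
  The grievant carries Stage 2; the employer now bears the burden.
Stage 3 (employer, a scintilla of evidence, weight exceeds 25): (d) net 85−63=22 ≤ 25 — fails.
  Not every element is met, so the employer fails to carry Stage 3.
The analysis ends at Stage 3; the grievant prevails.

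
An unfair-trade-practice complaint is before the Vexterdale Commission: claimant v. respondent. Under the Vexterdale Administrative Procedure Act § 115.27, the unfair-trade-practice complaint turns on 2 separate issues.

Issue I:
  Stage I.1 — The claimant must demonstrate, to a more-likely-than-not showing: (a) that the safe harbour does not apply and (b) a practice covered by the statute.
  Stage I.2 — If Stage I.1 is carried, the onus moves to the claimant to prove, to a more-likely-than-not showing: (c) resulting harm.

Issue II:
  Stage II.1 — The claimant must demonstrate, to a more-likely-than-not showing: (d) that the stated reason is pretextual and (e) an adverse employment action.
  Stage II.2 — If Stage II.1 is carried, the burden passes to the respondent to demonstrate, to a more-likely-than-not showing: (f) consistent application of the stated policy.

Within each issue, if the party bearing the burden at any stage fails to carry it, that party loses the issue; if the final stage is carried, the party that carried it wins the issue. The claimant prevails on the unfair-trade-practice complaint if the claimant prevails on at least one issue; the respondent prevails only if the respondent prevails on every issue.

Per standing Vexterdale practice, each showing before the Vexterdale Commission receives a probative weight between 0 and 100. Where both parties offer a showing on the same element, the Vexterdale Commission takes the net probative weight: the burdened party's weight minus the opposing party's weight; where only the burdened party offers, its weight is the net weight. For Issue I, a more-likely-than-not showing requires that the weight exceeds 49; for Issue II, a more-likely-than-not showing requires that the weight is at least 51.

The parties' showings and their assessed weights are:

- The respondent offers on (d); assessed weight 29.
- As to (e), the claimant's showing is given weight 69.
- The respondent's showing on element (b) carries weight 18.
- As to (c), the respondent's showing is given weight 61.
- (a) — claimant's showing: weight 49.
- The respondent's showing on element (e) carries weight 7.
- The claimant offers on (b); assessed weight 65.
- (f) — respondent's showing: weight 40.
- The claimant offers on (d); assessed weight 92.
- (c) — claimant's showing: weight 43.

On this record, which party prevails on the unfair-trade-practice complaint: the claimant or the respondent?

— Issue I —
At Stage I.1 the claimant must meet a more-likely-than-not showing (weight exceeds 49): on (a) the weight is 49, ≤ 49, so (a) does not meet the standard; on (b) the weight is 65 less the opposing 18 gives net 47, ≤ 49, so (b) does not meet the standard.
  Not every element is met, so the claimant fails to carry Stage I.1.
The analysis ends at Stage I.1; the respondent prevails on this issue.
— Issue II —
At Stage II.1 the claimant must meet a more-likely-than-not showing (weight is at least 51): on (d) the weight is 92 less the opposing 29 gives net 63, which does reach 51, so (d) meets the standard; on (e) the weight is 69 less the opposing 7 gives net 62, which does reach 51, so (e) meets the standard.
  The claimant carries Stage II.1; the respondent now bears the burden.
At Stage II.2 the respondent must meet a more-likely-than-not showing (weight is at least 51): on (f) the weight is 40, which does not reach 51, so (f) does not meet the standard.
  Not every element is met, so the respondent fails to carry Stage II.2.
The analysis ends at Stage II.2; the claimant prevails on this issue.
Per-issue: Issue I → respondent; Issue II → claimant. The claimant must prevail on at least one issue; overall, the claimant prevails.

claimant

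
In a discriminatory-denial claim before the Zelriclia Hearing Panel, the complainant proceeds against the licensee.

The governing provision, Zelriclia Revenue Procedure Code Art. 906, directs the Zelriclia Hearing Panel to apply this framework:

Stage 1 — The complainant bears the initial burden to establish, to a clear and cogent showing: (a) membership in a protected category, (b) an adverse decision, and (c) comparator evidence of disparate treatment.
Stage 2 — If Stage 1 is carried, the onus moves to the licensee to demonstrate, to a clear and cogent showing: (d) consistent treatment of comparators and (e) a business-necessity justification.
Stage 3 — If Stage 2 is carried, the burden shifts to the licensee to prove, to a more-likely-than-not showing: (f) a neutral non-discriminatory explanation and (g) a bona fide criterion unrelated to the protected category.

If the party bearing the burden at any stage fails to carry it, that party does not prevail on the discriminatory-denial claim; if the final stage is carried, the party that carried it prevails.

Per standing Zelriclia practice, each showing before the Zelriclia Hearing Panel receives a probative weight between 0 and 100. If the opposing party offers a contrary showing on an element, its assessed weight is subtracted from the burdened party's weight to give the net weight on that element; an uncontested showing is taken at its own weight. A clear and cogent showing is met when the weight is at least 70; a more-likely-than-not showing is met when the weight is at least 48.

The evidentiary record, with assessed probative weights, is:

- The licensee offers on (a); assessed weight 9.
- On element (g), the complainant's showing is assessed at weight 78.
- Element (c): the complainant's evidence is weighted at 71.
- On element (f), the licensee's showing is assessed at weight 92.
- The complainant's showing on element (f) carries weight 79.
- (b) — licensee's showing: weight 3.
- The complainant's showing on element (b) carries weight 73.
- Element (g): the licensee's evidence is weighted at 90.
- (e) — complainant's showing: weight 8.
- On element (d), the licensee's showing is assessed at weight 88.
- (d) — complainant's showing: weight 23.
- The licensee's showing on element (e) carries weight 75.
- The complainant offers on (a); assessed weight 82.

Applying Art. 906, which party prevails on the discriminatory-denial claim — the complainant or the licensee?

complainant

Stage 1 (complainant, a clear and cogent showing, weight is at least 70): (a) net 82−9=73 ≥ 70 — meets; (b) net 73−3=70 ≥ 70 — meets; (c) 71 ≥ 70 — meets.
  Stage 1 carried; the burden shifts to the licensee.
Stage 2 (licensee, a clear and cogent showing, weight is at least 70): (d) net 88−23=65 < 70 — fails; (e) net 75−8=67 < 70 — fails.
  Stage 2 not carried; the licensee fails its burden.
The complainant prevails.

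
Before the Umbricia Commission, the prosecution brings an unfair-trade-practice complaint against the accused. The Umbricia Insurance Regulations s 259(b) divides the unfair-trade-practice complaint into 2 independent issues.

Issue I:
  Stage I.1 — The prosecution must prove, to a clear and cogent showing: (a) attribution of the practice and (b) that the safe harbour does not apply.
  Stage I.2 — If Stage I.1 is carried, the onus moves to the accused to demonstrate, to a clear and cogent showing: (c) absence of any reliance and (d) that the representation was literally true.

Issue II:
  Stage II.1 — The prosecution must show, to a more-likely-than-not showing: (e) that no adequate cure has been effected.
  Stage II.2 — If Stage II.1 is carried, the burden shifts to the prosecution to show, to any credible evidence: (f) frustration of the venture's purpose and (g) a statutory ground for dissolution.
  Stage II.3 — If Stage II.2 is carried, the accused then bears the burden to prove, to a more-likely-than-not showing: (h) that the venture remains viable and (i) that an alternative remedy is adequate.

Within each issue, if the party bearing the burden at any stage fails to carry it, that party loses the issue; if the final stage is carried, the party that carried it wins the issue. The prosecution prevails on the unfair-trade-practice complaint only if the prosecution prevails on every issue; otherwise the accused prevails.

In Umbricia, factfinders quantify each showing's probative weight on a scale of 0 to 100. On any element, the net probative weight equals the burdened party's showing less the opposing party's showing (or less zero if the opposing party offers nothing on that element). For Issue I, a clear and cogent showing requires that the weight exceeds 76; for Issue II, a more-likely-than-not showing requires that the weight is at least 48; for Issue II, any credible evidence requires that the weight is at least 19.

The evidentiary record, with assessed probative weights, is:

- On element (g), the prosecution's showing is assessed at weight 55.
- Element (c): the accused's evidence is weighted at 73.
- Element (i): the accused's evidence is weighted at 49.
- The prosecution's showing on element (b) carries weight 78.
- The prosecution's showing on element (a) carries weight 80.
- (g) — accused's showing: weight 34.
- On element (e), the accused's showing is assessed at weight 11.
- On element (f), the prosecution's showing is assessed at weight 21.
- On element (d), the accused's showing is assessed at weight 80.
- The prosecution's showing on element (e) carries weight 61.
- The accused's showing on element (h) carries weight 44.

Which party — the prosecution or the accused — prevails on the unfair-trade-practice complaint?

— Issue I —
Stage I.1 — burden on prosecution; standard: a clear and cogent showing (weight exceeds 76).
    (a): 80 > 76 [met]
    (b): 78 > 76 [met]
  Stage I.1 is satisfied; the onus moves to the accused.
Stage I.2 — burden on accused; standard: a clear and cogent showing (weight exceeds 76).
    (c): 73 ≤ 76 [not met]
    (d): 80 > 76 [met]
  The accused does not carry Stage I.2.
The analysis ends at Stage I.2; the prosecution prevails on this issue.
— Issue II —
Stage II.1 — burden on prosecution; standard: a more-likely-than-not showing (weight is at least 48).
    (e): 61 − 11 = 50 ≥ 48 [met]
  Stage II.1 is satisfied; the prosecution continues to bear the burden.
Stage II.2 — burden on prosecution; standard: any credible evidence (weight is at least 19).
    (f): 21 ≥ 19 [met]
    (g): 55 − 34 = 21 ≥ 19 [met]
  Stage II.2 carried; the burden shifts to the accused.
Stage II.3 — burden on accused; standard: a more-likely-than-not showing (weight is at least 48).
    (h): 44 < 48 [not met]
    (i): 49 ≥ 48 [met]
  Not every element is met, so the accused fails to carry Stage II.3.
The analysis ends at Stage II.3; the prosecution prevails on this issue.
Per-issue: Issue I → prosecution; Issue II → prosecution. The prosecution must prevail on every issue; overall, the prosecution prevails.

prosecution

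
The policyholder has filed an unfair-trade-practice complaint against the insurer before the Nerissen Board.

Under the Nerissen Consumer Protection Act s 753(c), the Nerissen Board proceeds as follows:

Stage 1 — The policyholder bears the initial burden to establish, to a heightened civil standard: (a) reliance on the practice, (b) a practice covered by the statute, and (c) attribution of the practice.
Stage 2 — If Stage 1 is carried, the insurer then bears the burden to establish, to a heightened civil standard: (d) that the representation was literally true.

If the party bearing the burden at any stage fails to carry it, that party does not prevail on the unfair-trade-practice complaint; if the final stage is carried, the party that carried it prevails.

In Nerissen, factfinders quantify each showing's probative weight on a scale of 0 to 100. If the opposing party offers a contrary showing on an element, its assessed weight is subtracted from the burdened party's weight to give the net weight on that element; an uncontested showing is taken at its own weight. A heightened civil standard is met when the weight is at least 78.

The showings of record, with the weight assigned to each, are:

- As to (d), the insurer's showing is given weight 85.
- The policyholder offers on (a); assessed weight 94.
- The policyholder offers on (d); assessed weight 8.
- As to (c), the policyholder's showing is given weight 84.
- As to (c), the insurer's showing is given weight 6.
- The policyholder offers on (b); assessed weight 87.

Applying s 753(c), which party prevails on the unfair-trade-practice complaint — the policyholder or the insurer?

policyholder

Stage 1 (policyholder, a heightened civil standard, weight is at least 78): (a) 94 ≥ 78 — meets; (b) 87 ≥ 78 — meets; (c) net 84−6=78 ≥ 78 — meets.
  The policyholder carries Stage 1; the insurer now bears the burden.
Stage 2 (insurer, a heightened civil standard, weight is at least 78): (d) net 85−8=77 < 78 — fails.
  Stage 2 not carried; the insurer fails its burden.
The policyholder prevails.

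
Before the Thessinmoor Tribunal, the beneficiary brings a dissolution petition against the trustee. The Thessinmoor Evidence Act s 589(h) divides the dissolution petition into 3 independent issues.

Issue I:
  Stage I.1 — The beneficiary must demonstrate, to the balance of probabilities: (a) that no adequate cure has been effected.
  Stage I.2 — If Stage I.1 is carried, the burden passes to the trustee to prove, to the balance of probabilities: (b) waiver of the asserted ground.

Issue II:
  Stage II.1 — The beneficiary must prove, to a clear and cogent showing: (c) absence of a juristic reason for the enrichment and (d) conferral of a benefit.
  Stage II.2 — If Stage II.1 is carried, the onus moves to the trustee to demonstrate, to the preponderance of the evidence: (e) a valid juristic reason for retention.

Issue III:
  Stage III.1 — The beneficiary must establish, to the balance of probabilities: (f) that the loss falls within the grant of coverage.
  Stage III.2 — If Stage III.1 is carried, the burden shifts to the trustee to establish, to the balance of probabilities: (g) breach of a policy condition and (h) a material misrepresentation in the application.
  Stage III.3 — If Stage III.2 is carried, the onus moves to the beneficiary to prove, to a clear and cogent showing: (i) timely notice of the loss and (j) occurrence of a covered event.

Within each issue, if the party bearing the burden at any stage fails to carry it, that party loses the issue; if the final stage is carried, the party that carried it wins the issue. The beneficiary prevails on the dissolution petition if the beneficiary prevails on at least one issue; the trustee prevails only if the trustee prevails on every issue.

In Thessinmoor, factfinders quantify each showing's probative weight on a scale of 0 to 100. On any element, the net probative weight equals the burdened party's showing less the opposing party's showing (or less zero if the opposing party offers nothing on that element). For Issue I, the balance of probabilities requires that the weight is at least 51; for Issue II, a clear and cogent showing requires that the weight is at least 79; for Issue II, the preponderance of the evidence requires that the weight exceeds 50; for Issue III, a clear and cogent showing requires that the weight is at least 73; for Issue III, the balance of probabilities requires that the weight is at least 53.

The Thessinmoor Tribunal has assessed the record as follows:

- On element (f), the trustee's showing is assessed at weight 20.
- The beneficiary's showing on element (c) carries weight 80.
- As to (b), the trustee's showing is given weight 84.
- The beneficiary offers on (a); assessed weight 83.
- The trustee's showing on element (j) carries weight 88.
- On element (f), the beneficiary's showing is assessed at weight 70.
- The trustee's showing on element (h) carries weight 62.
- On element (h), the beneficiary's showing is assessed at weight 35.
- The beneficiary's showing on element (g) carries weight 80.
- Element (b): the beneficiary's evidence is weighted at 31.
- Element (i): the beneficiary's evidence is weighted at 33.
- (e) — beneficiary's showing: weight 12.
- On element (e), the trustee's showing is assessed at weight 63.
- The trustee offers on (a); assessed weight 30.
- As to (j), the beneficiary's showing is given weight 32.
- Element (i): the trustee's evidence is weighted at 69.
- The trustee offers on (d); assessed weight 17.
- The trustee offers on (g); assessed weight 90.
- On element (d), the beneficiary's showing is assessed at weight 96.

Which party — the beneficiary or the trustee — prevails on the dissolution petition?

trustee

— Issue I —
Stage I.1 (beneficiary, the balance of probabilities, weight is at least 51): (a) net 83−30=53 ≥ 51 — meets.
  The beneficiary carries Stage I.1; the trustee now bears the burden.
Stage I.2 (trustee, the balance of probabilities, weight is at least 51): (b) net 84−31=53 ≥ 51 — meets.
  All elements met at the final stage.
All stages carried — the trustee prevails on this issue.
— Issue II —
At Stage II.1 the beneficiary must meet a clear and cogent showing (weight is at least 79): on (c) the weight is 80, ≥ 79, so (c) meets the standard; on (d) the weight is 96 less the opposing 17 gives net 79, which does reach 79, so (d) meets the standard.
  The beneficiary carries Stage II.1; the trustee now bears the burden.
At Stage II.2 the trustee must meet the preponderance of the evidence (weight exceeds 50): on (e) the weight is 63 less the opposing 12 gives net 51, > 50, so (e) meets the standard.
  The trustee carries the last stage.
With every stage satisfied, the trustee prevails on this issue.
— Issue III —
Stage III.1 (beneficiary, the balance of probabilities, weight is at least 53): (f) net 70−20=50 < 53 — fails.
  Not every element is met, so the beneficiary fails to carry Stage III.1.
So the trustee prevails on this issue.
Per-issue: Issue I → trustee; Issue II → trustee; Issue III → trustee. The beneficiary must prevail on at least one issue; overall, the trustee prevails.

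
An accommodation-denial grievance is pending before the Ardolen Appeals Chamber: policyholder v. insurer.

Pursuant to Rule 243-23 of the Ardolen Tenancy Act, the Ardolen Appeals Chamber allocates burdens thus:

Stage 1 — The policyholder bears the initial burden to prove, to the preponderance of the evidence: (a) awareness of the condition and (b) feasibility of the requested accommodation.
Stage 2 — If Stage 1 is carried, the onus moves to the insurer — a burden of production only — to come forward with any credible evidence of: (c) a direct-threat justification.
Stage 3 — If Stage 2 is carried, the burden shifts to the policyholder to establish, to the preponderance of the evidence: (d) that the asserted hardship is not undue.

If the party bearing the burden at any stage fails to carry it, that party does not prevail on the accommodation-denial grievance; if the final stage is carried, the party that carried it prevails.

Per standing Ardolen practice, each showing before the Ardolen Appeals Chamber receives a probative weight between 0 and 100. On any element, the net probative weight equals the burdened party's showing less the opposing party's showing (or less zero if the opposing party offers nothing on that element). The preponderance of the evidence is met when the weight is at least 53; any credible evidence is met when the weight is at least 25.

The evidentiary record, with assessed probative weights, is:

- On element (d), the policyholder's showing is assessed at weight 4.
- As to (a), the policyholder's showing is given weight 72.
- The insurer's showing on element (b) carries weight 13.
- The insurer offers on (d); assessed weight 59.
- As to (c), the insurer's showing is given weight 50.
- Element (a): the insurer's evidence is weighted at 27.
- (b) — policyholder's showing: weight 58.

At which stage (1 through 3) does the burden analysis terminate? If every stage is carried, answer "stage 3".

stage 1

Stage 1 (policyholder, the preponderance of the evidence, weight is at least 53): (a) net 72−27=45 < 53 — fails; (b) net 58−13=45 < 53 — fails.
  Stage 1 not carried; the policyholder fails its burden.
So the insurer prevails.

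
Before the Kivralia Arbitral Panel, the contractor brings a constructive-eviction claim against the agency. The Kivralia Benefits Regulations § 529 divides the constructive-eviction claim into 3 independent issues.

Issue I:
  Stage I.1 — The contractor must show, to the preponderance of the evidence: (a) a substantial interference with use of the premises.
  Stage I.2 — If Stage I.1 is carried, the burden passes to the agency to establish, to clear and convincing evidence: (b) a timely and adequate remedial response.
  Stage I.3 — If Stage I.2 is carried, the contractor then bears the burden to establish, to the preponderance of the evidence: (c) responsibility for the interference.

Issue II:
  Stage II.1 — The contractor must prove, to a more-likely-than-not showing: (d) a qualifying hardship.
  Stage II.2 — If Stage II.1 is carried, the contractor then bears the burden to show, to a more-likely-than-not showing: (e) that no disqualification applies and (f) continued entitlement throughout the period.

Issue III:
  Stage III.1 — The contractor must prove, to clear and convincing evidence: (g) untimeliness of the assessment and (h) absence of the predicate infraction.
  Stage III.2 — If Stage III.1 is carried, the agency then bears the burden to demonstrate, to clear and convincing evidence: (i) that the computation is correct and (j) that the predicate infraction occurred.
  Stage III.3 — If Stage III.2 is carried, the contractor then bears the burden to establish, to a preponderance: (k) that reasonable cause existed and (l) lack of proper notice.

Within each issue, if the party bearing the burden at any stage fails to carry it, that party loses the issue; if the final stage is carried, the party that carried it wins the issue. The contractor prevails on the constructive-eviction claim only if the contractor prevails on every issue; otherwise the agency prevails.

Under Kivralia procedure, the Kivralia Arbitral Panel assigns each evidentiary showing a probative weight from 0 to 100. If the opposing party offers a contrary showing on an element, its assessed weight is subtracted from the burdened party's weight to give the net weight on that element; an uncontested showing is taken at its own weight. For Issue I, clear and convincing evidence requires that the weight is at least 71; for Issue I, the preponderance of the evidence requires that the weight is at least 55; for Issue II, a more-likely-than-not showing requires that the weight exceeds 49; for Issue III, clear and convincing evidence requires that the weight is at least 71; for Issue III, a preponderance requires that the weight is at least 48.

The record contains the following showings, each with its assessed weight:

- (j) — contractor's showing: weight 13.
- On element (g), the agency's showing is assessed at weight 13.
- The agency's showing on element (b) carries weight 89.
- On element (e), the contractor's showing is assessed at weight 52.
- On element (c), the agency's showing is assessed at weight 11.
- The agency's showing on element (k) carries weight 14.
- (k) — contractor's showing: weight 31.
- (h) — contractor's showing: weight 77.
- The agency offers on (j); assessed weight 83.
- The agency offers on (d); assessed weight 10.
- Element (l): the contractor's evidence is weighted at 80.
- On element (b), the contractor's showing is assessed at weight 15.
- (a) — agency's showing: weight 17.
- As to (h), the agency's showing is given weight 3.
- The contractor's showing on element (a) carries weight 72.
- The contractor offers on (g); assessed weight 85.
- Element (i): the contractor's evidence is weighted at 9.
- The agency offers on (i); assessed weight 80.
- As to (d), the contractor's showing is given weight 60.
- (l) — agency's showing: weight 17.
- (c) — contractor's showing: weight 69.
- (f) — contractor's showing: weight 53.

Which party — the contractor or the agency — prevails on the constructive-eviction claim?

— Issue I —
Stage I.1 (contractor, the preponderance of the evidence, weight is at least 55): (a) net 72−17=55 ≥ 55 — meets.
  Stage I.1 carried; the burden shifts to the agency.
Stage I.2 (agency, clear and convincing evidence, weight is at least 71): (b) net 89−15=74 ≥ 71 — meets.
  All elements met. The burden passes to the contractor.
Stage I.3 (contractor, the preponderance of the evidence, weight is at least 55): (c) net 69−11=58 ≥ 55 — meets.
  Stage I.3 carried; the final stage is satisfied.
Every stage carried; the contractor prevails on this issue.
— Issue II —
Stage II.1 — burden on contractor; standard: a more-likely-than-not showing (weight exceeds 49).
    (d): 60 − 10 = 50 > 49 [met]
  Stage II.1 carried; the burden remains with the contractor.
Stage II.2 — burden on contractor; standard: a more-likely-than-not showing (weight exceeds 49).
    (e): 52 > 49 [met]
    (f): 53 > 49 [met]
  The contractor carries the last stage.
All stages carried — the contractor prevails on this issue.
— Issue III —
Stage III.1 — burden on contractor; standard: clear and convincing evidence (weight is at least 71).
    (g): 85 − 13 = 72 ≥ 71 [met]
    (h): 77 − 3 = 74 ≥ 71 [met]
  Stage III.1 carried; the burden shifts to the agency.
Stage III.2 — burden on agency; standard: clear and convincing evidence (weight is at least 71).
    (i): 80 − 9 = 71 ≥ 71 [met]
    (j): 83 − 13 = 70 < 71 [not met]
  Not every element is met, so the agency fails to carry Stage III.2.
So the contractor prevails on this issue.
Per-issue: Issue I → contractor; Issue II → contractor; Issue III → contractor. The contractor must prevail on every issue; overall, the contractor prevails.

contractor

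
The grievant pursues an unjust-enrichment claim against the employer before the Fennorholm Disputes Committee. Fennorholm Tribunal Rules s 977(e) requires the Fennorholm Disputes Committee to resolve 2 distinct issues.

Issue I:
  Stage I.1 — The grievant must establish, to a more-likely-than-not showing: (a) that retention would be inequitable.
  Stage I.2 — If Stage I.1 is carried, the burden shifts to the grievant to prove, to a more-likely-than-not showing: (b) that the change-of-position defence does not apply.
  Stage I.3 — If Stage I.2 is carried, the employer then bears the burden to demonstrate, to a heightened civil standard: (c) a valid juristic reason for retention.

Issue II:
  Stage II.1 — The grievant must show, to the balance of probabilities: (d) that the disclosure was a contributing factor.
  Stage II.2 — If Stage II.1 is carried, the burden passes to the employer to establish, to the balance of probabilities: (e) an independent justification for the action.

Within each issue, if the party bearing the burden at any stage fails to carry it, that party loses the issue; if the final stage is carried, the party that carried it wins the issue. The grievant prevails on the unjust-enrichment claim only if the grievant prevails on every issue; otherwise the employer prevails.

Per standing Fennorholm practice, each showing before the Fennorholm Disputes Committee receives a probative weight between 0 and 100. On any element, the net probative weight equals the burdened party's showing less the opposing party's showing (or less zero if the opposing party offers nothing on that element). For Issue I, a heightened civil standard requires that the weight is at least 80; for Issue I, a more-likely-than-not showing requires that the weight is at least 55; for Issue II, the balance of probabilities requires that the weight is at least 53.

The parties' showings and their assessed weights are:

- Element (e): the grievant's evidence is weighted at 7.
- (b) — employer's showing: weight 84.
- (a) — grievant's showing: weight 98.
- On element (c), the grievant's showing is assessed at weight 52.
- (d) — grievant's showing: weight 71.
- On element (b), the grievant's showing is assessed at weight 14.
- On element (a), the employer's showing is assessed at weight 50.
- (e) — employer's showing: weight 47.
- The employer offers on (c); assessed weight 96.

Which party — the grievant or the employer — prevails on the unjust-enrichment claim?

— Issue I —
Stage I.1 — burden on grievant; standard: a more-likely-than-not showing (weight is at least 55).
    (a): 98 − 50 = 48 < 55 [not met]
  Stage I.1 not carried; the grievant fails its burden.
The employer prevails on this issue.
— Issue II —
At Stage II.1 the grievant must meet the balance of probabilities (weight is at least 53): on (d) the weight is 71, which does reach 53, so (d) meets the standard.
  The grievant carries Stage II.1; the employer now bears the burden.
At Stage II.2 the employer must meet the balance of probabilities (weight is at least 53): on (e) the weight is 47 less the opposing 7 gives net 40, < 53, so (e) does not meet the standard.
  Not every element is met, so the employer fails to carry Stage II.2.
The grievant prevails on this issue.
Per-issue: Issue I → employer; Issue II → grievant. The grievant must prevail on every issue; overall, the employer prevails.

employer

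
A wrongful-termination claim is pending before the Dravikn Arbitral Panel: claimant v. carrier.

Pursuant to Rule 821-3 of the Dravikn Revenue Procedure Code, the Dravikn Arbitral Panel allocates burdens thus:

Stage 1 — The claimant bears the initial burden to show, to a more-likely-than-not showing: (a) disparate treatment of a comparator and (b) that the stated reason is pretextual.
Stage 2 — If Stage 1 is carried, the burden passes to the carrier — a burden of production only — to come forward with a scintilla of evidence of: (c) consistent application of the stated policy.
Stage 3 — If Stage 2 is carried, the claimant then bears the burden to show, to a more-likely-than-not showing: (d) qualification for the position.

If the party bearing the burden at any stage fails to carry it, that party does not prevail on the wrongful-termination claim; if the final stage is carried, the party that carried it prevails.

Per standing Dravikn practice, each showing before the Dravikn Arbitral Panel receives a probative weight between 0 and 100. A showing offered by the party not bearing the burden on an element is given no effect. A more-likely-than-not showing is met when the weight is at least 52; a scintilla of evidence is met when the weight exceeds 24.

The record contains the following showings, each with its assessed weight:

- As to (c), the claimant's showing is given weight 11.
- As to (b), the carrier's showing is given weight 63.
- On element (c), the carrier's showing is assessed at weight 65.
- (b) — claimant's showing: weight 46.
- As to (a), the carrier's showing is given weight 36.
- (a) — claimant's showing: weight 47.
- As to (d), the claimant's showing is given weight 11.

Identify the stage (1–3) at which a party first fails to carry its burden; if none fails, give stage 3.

At Stage 1 the claimant must meet a more-likely-than-not showing (weight is at least 52): on (a) the weight is 47 (the carrier's 36 is given no effect), which does not reach 52, so (a) does not meet the standard; on (b) the weight is 46 (the carrier's 63 is given no effect), < 52, so (b) does not meet the standard.
  The claimant does not carry Stage 1.
The analysis ends at Stage 1; the carrier prevails.

stage 1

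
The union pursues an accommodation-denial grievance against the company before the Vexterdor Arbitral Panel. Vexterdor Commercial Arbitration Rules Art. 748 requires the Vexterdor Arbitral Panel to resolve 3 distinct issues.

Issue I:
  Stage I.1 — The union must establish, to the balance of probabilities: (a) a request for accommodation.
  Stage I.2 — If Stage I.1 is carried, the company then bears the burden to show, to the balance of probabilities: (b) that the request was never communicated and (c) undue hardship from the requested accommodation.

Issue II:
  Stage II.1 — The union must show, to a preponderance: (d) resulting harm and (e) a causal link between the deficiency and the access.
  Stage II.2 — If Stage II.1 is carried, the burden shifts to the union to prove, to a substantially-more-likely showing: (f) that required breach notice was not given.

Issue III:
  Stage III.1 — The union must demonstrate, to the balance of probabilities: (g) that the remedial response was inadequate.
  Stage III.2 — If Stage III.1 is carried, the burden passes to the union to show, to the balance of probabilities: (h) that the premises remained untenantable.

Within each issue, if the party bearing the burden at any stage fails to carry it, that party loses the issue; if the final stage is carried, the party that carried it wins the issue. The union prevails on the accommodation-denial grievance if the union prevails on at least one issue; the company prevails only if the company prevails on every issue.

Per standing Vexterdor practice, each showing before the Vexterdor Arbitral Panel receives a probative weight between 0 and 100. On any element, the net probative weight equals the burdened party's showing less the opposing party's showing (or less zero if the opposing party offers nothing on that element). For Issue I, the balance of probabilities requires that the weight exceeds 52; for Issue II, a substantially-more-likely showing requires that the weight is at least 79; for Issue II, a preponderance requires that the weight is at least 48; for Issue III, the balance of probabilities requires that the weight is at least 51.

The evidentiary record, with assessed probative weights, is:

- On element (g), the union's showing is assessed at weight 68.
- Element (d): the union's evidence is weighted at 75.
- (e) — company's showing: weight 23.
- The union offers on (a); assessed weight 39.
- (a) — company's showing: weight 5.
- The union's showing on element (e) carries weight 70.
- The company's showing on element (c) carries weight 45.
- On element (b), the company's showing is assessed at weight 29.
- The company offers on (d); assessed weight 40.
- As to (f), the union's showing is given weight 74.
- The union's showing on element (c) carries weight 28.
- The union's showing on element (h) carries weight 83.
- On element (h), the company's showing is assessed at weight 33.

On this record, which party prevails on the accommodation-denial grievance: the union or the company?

— Issue I —
Stage I.1 (union, the balance of probabilities, weight exceeds 52): (a) net 39−5=34 ≤ 52 — fails.
  Stage I.1 not carried; the union fails its burden.
So the company prevails on this issue.
— Issue II —
At Stage II.1 the union must meet a preponderance (weight is at least 48): on (d) the weight is 75 less the opposing 40 gives net 35, which does not reach 48, so (d) does not meet the standard; on (e) the weight is 70 less the opposing 23 gives net 47, which does not reach 48, so (e) does not meet the standard.
  The union does not carry Stage II.1.
So the company prevails on this issue.
— Issue III —
At Stage III.1 the union must meet the balance of probabilities (weight is at least 51): on (g) the weight is 68, which does reach 51, so (g) meets the standard.
  Stage III.1 carried; the burden remains with the union.
At Stage III.2 the union must meet the balance of probabilities (weight is at least 51): on (h) the weight is 83 less the opposing 33 gives net 50, < 51, so (h) does not meet the standard.
  Not every element is met, so the union fails to carry Stage III.2.
So the company prevails on this issue.
Per-issue: Issue I → company; Issue II → company; Issue III → company. The union must prevail on at least one issue; overall, the company prevails.

company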